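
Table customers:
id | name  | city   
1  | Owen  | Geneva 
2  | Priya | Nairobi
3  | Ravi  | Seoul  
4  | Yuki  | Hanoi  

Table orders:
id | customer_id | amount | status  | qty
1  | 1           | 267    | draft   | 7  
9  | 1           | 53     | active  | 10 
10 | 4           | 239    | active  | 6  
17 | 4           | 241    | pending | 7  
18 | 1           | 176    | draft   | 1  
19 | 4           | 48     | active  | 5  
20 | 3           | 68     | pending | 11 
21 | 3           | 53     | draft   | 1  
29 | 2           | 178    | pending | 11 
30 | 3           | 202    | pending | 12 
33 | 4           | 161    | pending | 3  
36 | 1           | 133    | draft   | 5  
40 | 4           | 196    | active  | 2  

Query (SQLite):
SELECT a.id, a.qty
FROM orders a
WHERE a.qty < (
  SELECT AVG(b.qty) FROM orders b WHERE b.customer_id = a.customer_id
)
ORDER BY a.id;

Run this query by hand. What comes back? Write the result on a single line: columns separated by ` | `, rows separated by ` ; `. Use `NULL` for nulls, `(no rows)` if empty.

18 | 1 ; 21 | 1 ; 33 | 3 ; 36 | 5 ; 40 | 2

For each orders row a, compute AVG(qty) over rows sharing a.customer_id.
Keep row a if a.qty < that per-group AVG.
  customer_id=1: AVG(qty) = 5.75
  customer_id=2: AVG(qty) = 11.0
  customer_id=3: AVG(qty) = 8.0
  customer_id=4: AVG(qty) = 4.6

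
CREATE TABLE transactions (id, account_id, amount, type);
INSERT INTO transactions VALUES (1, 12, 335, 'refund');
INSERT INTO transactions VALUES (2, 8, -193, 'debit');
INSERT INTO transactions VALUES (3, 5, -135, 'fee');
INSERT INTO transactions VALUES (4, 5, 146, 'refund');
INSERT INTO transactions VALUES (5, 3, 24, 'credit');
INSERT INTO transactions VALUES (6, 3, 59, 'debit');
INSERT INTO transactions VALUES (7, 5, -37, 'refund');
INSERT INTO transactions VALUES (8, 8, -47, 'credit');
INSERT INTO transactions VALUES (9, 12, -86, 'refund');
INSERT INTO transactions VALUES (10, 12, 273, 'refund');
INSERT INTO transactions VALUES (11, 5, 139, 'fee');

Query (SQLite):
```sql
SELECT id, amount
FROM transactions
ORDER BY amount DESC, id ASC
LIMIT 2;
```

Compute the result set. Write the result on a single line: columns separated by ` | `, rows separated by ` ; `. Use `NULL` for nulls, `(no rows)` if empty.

1 | 335 ; 10 | 273

Sort by amount desc, tiebreak id asc: (335, id=1), (273, id=10), (146, id=4), (139, id=11), (59, id=6) …. Take first 2.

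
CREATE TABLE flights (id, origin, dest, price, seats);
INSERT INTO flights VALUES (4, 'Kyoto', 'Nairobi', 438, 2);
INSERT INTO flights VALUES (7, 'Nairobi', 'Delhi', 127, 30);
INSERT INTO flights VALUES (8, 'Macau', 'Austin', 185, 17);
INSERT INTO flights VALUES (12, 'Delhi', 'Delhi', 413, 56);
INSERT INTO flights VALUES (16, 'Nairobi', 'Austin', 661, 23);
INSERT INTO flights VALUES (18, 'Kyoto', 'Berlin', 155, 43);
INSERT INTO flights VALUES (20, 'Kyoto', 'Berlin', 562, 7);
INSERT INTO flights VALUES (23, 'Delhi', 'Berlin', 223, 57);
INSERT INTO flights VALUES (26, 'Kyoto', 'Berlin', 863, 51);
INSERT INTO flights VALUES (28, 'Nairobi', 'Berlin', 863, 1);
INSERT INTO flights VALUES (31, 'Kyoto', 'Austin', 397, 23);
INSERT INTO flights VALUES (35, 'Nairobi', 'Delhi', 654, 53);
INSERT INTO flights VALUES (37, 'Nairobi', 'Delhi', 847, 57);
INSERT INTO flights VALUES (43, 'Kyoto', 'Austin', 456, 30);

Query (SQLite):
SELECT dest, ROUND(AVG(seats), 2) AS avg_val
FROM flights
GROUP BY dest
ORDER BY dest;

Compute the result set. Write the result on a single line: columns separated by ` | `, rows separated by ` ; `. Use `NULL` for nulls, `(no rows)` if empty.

Partition flights by dest; compute ROUND(AVG(seats), 2) within each group.
  Austin: ids {8, 16, 31, 43} → ROUND(AVG(seats), 2)=23.25
  Berlin: ids {18, 20, 23, 26, 28} → ROUND(AVG(seats), 2)=31.8
  Delhi: ids {7, 12, 35, 37} → ROUND(AVG(seats), 2)=49
  Nairobi: ids {4} → ROUND(AVG(seats), 2)=2

Austin | 23.25 ; Berlin | 31.8 ; Delhi | 49 ; Nairobi | 2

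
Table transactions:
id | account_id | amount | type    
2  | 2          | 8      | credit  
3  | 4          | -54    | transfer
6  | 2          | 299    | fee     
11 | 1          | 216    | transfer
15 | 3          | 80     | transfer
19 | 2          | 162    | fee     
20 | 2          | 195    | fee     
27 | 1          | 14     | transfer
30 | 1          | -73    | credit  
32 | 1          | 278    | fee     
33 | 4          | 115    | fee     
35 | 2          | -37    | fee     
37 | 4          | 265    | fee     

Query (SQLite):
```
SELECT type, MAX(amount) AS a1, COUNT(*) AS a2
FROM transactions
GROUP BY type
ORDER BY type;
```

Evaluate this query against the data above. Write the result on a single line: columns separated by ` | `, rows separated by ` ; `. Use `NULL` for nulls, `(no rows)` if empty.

credit | 8 | 2 ; fee | 299 | 7 ; transfer | 216 | 4

Group transactions by type.
Per group compute: MAX(amount), COUNT(*).
  credit: ids {2, 30} → MAX(amount)=8, COUNT(*)=2
  fee: ids {6, 19, 20, 32, 33, 35, 37} → MAX(amount)=299, COUNT(*)=7
  transfer: ids {3, 11, 15, 27} → MAX(amount)=216, COUNT(*)=4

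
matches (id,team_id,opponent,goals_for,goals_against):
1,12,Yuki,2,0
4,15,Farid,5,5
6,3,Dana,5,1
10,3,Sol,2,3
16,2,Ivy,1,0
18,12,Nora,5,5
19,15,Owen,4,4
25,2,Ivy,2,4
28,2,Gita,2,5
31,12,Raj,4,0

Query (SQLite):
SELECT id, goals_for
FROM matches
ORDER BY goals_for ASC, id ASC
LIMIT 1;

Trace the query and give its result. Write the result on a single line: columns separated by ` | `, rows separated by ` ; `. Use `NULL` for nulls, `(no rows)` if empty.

Sort by goals_for asc, tiebreak id asc: (1, id=16), (2, id=1), (2, id=10), (2, id=25) …. Take first 1.

16 | 1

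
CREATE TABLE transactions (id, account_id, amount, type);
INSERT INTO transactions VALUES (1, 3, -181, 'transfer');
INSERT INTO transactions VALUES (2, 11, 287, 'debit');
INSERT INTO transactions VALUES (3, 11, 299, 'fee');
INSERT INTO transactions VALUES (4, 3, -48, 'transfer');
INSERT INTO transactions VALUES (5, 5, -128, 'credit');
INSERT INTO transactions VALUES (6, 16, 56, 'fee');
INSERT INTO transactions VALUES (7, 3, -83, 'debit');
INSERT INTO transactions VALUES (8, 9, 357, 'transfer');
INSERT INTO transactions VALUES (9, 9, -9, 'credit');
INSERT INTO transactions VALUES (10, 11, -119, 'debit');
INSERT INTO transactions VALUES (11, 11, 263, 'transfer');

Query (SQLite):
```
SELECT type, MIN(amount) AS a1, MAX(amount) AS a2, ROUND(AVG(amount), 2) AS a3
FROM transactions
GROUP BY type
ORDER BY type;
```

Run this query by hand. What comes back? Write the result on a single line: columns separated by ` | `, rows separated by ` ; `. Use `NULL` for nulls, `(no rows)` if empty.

Group transactions by type.
Per group compute: MIN(amount), MAX(amount), ROUND(AVG(amount), 2).
  credit: ids {5, 9} → MIN(amount)=-128, MAX(amount)=-9, ROUND(AVG(amount), 2)=-68.5
  debit: ids {2, 7, 10} → MIN(amount)=-119, MAX(amount)=287, ROUND(AVG(amount), 2)=28.33
  fee: ids {3, 6} → MIN(amount)=56, MAX(amount)=299, ROUND(AVG(amount), 2)=177.5
  transfer: ids {1, 4, 8, 11} → MIN(amount)=-181, MAX(amount)=357, ROUND(AVG(amount), 2)=97.75

credit | -128 | -9 | -68.5 ; debit | -119 | 287 | 28.33 ; fee | 56 | 299 | 177.5 ; transfer | -181 | 357 | 97.75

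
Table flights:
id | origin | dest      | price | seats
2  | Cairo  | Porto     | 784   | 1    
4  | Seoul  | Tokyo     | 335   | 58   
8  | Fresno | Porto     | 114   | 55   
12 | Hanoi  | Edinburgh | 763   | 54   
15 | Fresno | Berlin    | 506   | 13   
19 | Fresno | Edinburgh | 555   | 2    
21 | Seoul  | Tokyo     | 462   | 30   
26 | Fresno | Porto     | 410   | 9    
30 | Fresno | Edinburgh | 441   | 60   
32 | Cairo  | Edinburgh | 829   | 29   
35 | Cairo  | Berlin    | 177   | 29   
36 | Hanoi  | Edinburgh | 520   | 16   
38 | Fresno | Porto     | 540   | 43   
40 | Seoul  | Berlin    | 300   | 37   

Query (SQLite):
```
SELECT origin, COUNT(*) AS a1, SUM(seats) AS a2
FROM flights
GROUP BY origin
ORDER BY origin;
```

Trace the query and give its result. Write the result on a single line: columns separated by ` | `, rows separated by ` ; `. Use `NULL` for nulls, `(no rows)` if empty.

Group flights by origin.
Per group compute: COUNT(*), SUM(seats).
  Cairo: ids {2, 32, 35} → COUNT(*)=3, SUM(seats)=59
  Fresno: ids {8, 15, 19, 26, 30, 38} → COUNT(*)=6, SUM(seats)=182
  Hanoi: ids {12, 36} → COUNT(*)=2, SUM(seats)=70
  Seoul: ids {4, 21, 40} → COUNT(*)=3, SUM(seats)=125

Cairo | 3 | 59 ; Fresno | 6 | 182 ; Hanoi | 2 | 70 ; Seoul | 3 | 125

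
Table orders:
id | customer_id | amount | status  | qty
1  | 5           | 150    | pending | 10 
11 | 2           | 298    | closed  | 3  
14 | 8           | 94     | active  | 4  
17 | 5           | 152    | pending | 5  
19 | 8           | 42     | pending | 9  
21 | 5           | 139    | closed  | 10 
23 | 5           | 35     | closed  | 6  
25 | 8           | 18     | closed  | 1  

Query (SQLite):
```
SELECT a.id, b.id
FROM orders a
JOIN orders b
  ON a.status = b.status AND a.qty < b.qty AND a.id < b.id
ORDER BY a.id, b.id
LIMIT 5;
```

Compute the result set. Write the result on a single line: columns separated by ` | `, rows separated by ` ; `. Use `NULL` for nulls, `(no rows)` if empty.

Pairs (a,b) with same status, a.qty < b.qty, a.id < b.id.
status groups: active:{14} closed:{11,21,23,25} pending:{1,17,19}
Ordered by (a.id, b.id); first 5.

11 | 21 ; 11 | 23 ; 17 | 19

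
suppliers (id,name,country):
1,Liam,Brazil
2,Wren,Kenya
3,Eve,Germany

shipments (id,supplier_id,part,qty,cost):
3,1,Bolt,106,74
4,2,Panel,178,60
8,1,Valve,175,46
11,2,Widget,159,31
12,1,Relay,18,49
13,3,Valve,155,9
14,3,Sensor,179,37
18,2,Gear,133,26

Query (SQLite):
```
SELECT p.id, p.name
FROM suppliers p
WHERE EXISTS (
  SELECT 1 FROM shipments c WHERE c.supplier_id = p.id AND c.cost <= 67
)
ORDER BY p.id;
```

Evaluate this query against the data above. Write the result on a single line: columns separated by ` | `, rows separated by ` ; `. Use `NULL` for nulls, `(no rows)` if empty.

For each suppliers row, check whether any shipments with matching supplier_id has cost <= 67.
Keep rows where that is true.

1 | Liam ; 2 | Wren ; 3 | Eve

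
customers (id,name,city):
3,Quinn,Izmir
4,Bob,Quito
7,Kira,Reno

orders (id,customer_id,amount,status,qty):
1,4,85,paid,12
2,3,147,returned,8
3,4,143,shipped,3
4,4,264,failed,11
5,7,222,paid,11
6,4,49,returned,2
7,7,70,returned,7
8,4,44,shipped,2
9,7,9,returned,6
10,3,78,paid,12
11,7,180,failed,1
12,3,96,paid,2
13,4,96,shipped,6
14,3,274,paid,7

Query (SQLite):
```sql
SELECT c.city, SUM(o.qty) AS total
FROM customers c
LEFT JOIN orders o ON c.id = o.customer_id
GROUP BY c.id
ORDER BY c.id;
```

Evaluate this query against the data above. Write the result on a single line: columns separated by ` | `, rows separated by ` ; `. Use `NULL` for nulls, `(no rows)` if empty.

LEFT JOIN keeps every customers row; unmatched ones get NULL for orders columns.
Group by customers.id and compute SUM(o.qty). SUM over an all-NULL group is NULL.
  3: ids {2, 10, 12, 14} → SUM(o.qty)=29
  4: ids {1, 3, 4, 6, 8, 13} → SUM(o.qty)=36
  7: ids {5, 7, 9, 11} → SUM(o.qty)=25

Izmir | 29 ; Quito | 36 ; Reno | 25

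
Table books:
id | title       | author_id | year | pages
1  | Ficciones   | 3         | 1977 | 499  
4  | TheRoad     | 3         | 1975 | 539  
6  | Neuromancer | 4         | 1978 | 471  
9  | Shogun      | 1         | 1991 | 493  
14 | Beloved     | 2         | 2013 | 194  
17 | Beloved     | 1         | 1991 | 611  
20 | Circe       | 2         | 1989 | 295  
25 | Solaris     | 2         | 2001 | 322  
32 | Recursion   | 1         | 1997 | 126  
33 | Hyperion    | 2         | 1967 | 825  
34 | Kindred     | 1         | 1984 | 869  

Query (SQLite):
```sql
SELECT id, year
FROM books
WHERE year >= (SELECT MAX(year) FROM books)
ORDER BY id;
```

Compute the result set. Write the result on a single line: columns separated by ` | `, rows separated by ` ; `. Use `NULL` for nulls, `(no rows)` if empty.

14 | 2013

Scalar subquery: MAX(year) over all books rows = 2013.
Keep rows where year >= that value.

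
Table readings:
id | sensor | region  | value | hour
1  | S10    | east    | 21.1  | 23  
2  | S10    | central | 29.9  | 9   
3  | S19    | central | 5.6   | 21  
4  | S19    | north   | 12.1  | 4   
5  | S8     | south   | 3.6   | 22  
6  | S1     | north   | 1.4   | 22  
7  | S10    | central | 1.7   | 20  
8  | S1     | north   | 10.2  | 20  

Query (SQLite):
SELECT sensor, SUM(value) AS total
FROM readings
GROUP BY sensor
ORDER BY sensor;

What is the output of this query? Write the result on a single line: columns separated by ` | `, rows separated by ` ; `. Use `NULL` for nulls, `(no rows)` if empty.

Partition readings by sensor; compute SUM(value) within each group.
  S1: ids {6, 8} → SUM(value)=11.6
  S10: ids {1, 2, 7} → SUM(value)=52.7
  S19: ids {3, 4} → SUM(value)=17.7
  S8: ids {5} → SUM(value)=3.6

S1 | 11.6 ; S10 | 52.7 ; S19 | 17.7 ; S8 | 3.6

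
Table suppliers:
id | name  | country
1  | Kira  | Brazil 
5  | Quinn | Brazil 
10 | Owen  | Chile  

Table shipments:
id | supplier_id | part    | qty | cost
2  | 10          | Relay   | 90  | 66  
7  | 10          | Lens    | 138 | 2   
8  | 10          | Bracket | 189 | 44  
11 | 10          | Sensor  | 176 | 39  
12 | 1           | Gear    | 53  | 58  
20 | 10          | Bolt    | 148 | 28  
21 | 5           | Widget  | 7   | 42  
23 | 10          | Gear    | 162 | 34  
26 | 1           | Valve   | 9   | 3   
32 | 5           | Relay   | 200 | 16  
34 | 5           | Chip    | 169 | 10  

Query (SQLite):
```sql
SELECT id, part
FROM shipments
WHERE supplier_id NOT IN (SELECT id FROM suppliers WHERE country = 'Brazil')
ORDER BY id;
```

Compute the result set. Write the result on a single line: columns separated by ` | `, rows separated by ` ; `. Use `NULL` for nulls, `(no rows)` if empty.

Inner query: suppliers.id where country = 'Brazil'.
Outer: keep shipments rows whose supplier_id is not in that set.
Inner query → {1, 5}

2 | Relay ; 7 | Lens ; 8 | Bracket ; 11 | Sensor ; 20 | Bolt ; 23 | Gear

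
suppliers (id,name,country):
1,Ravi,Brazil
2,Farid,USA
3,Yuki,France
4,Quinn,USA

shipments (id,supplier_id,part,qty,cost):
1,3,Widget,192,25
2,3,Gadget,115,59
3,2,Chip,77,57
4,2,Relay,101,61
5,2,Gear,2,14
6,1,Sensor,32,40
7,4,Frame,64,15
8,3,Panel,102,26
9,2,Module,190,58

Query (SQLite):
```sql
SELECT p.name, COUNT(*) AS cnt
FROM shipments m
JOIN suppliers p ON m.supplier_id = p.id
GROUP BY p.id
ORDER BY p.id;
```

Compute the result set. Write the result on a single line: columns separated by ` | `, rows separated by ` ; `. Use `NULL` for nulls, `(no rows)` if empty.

Join each shipments row to its suppliers via supplier_id.
Group joined rows by suppliers.id; compute COUNT(*) per group.
  1: ids {6} → COUNT(*)=1
  2: ids {3, 4, 5, 9} → COUNT(*)=4
  3: ids {1, 2, 8} → COUNT(*)=3
  4: ids {7} → COUNT(*)=1

Ravi | 1 ; Farid | 4 ; Yuki | 3 ; Quinn | 1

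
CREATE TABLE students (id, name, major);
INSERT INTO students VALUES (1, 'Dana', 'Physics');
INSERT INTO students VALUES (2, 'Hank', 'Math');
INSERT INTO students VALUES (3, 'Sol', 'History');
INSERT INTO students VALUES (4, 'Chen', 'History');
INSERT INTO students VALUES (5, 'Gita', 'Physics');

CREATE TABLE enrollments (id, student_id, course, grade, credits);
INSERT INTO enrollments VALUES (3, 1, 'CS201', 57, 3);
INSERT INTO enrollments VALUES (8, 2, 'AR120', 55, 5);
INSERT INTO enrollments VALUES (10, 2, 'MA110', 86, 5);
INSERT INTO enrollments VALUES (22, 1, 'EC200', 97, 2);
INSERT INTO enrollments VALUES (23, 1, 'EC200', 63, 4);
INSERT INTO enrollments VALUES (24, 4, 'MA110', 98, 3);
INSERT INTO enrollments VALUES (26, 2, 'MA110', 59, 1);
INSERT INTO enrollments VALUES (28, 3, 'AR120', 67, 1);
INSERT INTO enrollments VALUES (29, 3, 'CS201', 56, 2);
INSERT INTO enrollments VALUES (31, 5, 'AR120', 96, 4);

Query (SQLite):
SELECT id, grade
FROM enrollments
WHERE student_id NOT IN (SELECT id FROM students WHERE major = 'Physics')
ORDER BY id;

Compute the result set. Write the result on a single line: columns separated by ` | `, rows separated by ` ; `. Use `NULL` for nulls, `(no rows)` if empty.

Inner query: students.id where major = 'Physics'.
Outer: keep enrollments rows whose student_id is not in that set.
Inner query → {1, 5}

8 | 55 ; 10 | 86 ; 24 | 98 ; 26 | 59 ; 28 | 67 ; 29 | 56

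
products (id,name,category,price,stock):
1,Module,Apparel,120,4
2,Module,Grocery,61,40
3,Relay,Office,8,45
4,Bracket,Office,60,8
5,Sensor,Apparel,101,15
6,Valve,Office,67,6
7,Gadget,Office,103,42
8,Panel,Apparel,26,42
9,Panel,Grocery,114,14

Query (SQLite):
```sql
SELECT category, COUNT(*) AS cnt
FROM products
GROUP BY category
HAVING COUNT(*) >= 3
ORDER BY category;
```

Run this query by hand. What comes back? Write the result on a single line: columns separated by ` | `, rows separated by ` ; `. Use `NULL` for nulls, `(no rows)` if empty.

Partition products by category; compute COUNT(*) within each group.
HAVING: keep groups with count ≥ 3.
  Apparel: ids {1, 5, 8} → COUNT(*)=3
  Grocery: ids {2, 9} → COUNT(*)=2
  Office: ids {3, 4, 6, 7} → COUNT(*)=4

Apparel | 3 ; Office | 4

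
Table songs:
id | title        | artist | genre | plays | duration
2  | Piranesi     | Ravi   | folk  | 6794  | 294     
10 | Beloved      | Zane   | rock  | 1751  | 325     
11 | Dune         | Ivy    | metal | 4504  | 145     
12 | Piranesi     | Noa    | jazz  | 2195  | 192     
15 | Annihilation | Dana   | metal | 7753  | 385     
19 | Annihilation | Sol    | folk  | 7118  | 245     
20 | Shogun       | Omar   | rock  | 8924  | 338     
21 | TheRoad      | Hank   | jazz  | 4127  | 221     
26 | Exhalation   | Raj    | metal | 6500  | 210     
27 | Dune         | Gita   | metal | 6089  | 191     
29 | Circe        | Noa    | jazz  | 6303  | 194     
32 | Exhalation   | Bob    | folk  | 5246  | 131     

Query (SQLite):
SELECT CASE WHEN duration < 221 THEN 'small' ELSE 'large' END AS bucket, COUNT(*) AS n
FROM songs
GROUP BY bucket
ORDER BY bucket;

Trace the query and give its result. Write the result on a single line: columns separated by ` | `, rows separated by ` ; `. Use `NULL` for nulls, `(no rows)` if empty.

large | 6 ; small | 6

Bucket rows by duration < 221 → 'small' else 'large'; count each bucket.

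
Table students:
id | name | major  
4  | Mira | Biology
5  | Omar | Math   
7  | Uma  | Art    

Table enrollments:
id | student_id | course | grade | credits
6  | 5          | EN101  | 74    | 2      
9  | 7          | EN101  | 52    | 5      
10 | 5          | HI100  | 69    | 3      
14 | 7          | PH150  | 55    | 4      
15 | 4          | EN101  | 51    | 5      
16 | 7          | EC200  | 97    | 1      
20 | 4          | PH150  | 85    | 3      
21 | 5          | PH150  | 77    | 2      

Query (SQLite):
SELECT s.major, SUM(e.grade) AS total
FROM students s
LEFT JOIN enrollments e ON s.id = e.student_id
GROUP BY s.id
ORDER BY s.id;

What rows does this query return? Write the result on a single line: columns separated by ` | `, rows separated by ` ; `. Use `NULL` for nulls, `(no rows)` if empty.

LEFT JOIN keeps every students row; unmatched ones get NULL for enrollments columns.
Group by students.id and compute SUM(e.grade). SUM over an all-NULL group is NULL.
  4: ids {15, 20} → SUM(e.grade)=136
  5: ids {6, 10, 21} → SUM(e.grade)=220
  7: ids {9, 14, 16} → SUM(e.grade)=204

Biology | 136 ; Math | 220 ; Art | 204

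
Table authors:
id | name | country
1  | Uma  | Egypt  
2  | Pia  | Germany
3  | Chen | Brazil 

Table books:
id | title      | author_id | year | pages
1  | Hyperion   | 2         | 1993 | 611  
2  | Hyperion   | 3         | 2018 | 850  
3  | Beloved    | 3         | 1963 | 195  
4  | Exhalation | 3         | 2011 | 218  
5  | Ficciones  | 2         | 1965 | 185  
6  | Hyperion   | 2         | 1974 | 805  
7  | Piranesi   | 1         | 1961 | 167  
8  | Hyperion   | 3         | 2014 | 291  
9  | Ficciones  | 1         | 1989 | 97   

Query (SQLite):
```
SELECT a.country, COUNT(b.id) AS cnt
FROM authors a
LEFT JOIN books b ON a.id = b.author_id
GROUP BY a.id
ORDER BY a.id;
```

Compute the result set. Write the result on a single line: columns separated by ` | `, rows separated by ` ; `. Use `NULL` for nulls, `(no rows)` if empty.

Egypt | 2 ; Germany | 3 ; Brazil | 4

LEFT JOIN keeps every authors row; unmatched ones get NULL for books columns.
Group by authors.id and compute COUNT(b.id). COUNT(col) of an all-NULL group is 0.
  1: ids {7, 9} → COUNT(b.id)=2
  2: ids {1, 5, 6} → COUNT(b.id)=3
  3: ids {2, 3, 4, 8} → COUNT(b.id)=4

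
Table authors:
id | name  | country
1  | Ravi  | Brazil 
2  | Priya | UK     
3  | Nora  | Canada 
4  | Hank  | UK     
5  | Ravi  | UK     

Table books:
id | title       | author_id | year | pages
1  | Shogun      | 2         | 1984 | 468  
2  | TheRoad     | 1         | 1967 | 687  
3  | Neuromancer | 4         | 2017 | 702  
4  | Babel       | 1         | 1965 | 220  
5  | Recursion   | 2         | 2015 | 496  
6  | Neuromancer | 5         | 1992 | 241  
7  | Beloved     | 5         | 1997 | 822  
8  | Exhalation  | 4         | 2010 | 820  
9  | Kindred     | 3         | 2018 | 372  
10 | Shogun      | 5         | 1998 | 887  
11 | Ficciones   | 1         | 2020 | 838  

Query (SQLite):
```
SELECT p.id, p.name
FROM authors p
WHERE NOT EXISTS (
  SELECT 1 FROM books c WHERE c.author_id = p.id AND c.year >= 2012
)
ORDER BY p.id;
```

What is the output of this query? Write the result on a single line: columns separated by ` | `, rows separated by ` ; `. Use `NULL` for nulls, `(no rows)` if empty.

For each authors row, check whether any books with matching author_id has year >= 2012.
Keep rows where that is false.

5 | Ravi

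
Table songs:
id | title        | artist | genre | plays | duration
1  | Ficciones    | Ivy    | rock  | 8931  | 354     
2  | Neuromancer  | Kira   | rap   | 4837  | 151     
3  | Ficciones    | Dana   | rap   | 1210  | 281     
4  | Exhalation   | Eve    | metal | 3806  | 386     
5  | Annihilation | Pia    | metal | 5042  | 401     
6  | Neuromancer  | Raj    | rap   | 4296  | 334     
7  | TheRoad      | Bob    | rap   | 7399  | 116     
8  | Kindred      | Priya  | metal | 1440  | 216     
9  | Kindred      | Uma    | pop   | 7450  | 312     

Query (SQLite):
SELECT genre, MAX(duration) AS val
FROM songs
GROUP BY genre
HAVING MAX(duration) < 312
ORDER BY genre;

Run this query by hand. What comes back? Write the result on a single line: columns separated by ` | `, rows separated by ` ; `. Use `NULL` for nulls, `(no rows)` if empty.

Partition songs by genre; compute MAX(duration) within each group.
HAVING: keep groups where MAX(duration) < 312.
  metal: ids {4, 5, 8} → MAX(duration)=401
  pop: ids {9} → MAX(duration)=312
  rap: ids {2, 3, 6, 7} → MAX(duration)=334
  rock: ids {1} → MAX(duration)=354

(no rows)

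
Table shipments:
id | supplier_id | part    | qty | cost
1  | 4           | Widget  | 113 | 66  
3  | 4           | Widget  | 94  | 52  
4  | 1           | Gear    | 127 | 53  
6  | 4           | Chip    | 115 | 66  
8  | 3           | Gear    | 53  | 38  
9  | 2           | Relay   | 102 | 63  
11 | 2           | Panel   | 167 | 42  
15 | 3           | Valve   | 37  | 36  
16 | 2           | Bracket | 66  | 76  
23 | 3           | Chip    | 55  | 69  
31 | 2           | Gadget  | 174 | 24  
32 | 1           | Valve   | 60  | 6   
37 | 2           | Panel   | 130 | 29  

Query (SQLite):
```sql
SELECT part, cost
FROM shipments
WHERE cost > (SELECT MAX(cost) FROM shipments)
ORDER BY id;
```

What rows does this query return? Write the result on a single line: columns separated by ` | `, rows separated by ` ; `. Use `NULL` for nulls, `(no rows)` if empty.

(no rows)

Scalar subquery: MAX(cost) over all shipments rows = 76.
Keep rows where cost > that value.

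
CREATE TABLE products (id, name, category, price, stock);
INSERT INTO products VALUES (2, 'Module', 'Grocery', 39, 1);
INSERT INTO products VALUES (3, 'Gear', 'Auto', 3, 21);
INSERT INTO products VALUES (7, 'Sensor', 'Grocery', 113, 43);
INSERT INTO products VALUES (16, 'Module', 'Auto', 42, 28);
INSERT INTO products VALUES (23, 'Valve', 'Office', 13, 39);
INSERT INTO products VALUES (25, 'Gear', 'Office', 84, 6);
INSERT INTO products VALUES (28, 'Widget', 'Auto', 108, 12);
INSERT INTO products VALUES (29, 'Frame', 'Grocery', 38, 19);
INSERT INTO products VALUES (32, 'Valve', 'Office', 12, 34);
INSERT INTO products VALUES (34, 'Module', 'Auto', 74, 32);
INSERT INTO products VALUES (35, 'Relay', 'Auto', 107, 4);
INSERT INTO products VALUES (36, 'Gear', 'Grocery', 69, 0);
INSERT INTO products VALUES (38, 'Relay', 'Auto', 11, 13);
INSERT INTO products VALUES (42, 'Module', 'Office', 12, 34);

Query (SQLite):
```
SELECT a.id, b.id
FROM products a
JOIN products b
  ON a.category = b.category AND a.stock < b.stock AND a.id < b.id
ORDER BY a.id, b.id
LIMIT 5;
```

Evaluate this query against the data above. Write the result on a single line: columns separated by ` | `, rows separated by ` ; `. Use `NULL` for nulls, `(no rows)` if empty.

Pairs (a,b) with same category, a.stock < b.stock, a.id < b.id.
category groups: Auto:{3,16,28,34,35,38} Grocery:{2,7,29,36} Office:{23,25,32,42}
Ordered by (a.id, b.id); first 5.

2 | 7 ; 2 | 29 ; 3 | 16 ; 3 | 34 ; 16 | 34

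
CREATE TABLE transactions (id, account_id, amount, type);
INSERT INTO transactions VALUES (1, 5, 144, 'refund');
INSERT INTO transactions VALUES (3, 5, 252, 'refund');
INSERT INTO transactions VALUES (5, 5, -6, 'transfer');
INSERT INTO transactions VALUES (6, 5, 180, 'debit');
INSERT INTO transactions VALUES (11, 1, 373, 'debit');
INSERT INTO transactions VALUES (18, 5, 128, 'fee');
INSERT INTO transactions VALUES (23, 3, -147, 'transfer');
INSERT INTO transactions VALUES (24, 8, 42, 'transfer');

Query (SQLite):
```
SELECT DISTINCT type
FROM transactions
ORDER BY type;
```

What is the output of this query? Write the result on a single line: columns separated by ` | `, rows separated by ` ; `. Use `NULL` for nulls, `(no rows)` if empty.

Collect distinct type values from transactions.

debit ; fee ; refund ; transfer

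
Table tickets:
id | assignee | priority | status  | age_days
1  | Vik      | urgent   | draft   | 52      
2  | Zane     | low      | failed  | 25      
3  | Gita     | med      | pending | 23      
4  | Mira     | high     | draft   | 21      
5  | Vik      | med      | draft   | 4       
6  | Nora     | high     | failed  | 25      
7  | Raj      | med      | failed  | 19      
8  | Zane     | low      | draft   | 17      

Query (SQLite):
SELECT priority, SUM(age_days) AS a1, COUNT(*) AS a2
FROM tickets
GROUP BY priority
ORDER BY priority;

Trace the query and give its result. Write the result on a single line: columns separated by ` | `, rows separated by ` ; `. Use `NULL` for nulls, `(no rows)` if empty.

high | 46 | 2 ; low | 42 | 2 ; med | 46 | 3 ; urgent | 52 | 1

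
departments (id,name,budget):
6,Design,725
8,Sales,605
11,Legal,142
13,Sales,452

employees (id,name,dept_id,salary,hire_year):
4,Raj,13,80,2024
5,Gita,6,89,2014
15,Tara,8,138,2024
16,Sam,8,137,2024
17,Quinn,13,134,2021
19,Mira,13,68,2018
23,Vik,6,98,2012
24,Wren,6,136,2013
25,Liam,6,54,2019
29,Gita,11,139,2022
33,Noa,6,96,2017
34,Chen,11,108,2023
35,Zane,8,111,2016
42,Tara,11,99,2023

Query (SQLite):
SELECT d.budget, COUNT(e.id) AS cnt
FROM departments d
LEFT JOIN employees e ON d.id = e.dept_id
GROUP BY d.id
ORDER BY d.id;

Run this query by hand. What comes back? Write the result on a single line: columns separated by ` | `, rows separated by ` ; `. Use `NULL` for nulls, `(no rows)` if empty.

LEFT JOIN keeps every departments row; unmatched ones get NULL for employees columns.
Group by departments.id and compute COUNT(e.id). COUNT(col) of an all-NULL group is 0.
  6: ids {5, 23, 24, 25, 33} → COUNT(e.id)=5
  8: ids {15, 16, 35} → COUNT(e.id)=3
  11: ids {29, 34, 42} → COUNT(e.id)=3
  13: ids {4, 17, 19} → COUNT(e.id)=3

725 | 5 ; 605 | 3 ; 142 | 3 ; 452 | 3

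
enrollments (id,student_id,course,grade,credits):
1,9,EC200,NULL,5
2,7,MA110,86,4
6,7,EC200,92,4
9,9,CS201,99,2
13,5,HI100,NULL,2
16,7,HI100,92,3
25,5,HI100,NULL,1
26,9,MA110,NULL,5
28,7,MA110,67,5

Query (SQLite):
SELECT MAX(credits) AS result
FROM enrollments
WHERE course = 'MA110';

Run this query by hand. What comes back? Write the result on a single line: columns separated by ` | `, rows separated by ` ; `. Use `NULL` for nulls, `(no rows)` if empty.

Rows where course='MA110' → credits values: [4, 5, 5].
MAX of non-NULL values = 5.

5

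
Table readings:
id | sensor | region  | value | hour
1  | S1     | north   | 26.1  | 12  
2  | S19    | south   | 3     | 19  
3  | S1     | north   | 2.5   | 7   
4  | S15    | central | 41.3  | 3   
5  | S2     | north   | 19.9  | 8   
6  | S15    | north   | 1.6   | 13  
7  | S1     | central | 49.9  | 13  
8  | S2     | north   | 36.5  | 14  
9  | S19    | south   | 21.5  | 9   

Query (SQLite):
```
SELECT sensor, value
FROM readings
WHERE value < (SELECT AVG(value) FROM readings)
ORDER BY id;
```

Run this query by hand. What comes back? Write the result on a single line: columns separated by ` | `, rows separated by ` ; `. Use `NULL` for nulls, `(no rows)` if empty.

Scalar subquery: AVG(value) over all readings rows = 22.477778 (≈; comparison uses full precision).
Keep rows where value < that value.

S19 | 3 ; S1 | 2.5 ; S2 | 19.9 ; S15 | 1.6 ; S19 | 21.5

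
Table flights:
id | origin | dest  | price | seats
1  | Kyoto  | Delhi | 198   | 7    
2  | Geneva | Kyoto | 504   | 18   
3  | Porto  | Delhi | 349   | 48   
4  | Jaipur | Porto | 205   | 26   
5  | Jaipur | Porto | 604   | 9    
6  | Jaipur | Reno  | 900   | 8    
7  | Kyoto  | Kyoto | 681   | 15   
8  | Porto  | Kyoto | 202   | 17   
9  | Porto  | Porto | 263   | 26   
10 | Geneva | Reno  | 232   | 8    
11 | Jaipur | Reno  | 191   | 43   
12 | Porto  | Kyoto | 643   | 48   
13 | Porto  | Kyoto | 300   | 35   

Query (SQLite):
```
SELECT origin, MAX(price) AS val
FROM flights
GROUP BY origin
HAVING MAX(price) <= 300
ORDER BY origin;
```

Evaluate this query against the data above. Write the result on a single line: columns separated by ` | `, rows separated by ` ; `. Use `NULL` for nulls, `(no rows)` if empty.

Partition flights by origin; compute MAX(price) within each group.
HAVING: keep groups where MAX(price) <= 300.
  Geneva: ids {2, 10} → MAX(price)=504
  Jaipur: ids {4, 5, 6, 11} → MAX(price)=900
  Kyoto: ids {1, 7} → MAX(price)=681
  Porto: ids {3, 8, 9, 12, 13} → MAX(price)=643

(no rows)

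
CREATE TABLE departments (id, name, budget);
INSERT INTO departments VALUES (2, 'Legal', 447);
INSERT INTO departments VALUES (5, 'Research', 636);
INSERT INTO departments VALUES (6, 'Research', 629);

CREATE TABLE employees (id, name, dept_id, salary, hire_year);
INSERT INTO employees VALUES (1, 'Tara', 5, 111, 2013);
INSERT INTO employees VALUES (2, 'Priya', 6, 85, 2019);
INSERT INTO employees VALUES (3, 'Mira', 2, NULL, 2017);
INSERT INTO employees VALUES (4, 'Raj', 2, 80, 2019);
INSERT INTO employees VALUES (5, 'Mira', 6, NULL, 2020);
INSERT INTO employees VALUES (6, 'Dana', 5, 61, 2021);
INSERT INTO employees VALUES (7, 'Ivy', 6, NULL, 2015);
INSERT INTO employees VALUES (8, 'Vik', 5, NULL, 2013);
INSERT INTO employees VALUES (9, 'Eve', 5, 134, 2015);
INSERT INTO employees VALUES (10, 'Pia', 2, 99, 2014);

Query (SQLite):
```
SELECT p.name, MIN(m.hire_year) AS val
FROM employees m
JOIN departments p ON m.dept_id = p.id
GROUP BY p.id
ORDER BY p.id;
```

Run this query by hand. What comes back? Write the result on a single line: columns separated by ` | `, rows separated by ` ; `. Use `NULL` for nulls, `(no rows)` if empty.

Join each employees row to its departments via dept_id.
Group joined rows by departments.id; compute MIN(m.hire_year) per group.
  2: ids {3, 4, 10} → MIN(m.hire_year)=2014
  5: ids {1, 6, 8, 9} → MIN(m.hire_year)=2013
  6: ids {2, 5, 7} → MIN(m.hire_year)=2015

Legal | 2014 ; Research | 2013 ; Research | 2015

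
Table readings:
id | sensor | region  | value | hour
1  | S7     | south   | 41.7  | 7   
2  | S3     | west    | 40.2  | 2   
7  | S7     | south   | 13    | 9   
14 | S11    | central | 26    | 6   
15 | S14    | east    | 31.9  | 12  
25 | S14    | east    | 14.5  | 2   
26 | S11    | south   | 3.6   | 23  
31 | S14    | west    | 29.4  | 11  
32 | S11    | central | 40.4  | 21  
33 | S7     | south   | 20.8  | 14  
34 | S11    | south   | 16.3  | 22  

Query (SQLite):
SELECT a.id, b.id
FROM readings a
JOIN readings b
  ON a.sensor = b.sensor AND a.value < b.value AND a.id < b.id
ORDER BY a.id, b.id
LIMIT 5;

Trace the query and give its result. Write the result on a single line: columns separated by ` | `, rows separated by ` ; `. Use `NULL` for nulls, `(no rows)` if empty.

Pairs (a,b) with same sensor, a.value < b.value, a.id < b.id.
sensor groups: S11:{14,26,32,34} S14:{15,25,31} S3:{2} S7:{1,7,33}
Ordered by (a.id, b.id); first 5.

7 | 33 ; 14 | 32 ; 25 | 31 ; 26 | 32 ; 26 | 34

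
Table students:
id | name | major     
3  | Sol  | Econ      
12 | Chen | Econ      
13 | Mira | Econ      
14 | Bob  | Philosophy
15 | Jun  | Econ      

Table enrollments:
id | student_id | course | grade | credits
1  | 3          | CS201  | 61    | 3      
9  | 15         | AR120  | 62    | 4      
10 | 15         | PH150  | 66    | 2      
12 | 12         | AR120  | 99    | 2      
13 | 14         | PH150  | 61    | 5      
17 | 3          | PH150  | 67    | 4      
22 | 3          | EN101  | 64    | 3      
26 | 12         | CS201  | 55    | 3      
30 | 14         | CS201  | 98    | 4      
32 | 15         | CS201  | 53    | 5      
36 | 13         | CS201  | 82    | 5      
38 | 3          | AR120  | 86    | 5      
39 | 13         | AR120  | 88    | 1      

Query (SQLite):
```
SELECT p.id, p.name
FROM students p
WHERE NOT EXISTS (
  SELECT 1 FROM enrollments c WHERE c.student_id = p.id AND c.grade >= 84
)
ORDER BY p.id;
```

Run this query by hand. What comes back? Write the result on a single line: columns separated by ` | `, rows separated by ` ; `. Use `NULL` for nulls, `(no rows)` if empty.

15 | Jun

For each students row, check whether any enrollments with matching student_id has grade >= 84.
Keep rows where that is false.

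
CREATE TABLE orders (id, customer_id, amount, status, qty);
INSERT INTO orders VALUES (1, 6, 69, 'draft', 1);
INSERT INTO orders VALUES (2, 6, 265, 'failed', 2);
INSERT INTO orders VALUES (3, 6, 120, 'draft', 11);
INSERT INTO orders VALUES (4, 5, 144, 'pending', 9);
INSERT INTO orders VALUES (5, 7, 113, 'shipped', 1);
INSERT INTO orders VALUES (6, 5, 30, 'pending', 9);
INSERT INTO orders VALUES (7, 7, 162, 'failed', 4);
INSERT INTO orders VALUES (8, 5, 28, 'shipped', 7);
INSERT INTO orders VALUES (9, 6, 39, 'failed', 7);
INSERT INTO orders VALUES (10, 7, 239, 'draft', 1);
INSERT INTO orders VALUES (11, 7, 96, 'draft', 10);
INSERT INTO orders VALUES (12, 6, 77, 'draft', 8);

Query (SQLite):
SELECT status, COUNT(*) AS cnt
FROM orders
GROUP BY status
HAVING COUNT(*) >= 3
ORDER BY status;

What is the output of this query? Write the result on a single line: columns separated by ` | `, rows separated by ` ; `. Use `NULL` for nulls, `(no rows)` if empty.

draft | 5 ; failed | 3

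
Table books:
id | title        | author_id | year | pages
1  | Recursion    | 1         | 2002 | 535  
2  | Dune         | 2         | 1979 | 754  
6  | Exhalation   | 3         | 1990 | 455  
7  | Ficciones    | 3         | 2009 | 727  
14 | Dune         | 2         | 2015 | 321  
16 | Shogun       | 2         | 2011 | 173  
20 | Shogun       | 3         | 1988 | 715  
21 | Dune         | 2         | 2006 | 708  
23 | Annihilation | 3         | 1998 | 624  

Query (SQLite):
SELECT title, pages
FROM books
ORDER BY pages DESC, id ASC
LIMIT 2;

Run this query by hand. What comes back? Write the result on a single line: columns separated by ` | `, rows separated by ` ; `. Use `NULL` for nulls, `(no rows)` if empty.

Dune | 754 ; Ficciones | 727

Sort by pages desc, tiebreak id asc: (754, id=2), (727, id=7), (715, id=20), (708, id=21), (624, id=23) …. Take first 2.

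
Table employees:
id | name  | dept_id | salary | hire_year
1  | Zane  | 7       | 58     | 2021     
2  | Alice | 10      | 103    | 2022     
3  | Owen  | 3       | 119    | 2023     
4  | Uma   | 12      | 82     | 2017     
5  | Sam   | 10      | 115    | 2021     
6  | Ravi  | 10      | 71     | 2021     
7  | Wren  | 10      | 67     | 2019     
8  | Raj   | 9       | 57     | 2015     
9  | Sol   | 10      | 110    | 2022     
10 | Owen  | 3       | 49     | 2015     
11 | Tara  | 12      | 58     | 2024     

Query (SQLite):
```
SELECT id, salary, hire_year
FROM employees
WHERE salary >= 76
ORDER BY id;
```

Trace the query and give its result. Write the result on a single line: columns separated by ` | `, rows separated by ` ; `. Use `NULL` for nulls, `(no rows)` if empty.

2 | 103 | 2022 ; 3 | 119 | 2023 ; 4 | 82 | 2017 ; 5 | 115 | 2021 ; 9 | 110 | 2022

salary >= 76: ids {2, 3, 4, 5, 9}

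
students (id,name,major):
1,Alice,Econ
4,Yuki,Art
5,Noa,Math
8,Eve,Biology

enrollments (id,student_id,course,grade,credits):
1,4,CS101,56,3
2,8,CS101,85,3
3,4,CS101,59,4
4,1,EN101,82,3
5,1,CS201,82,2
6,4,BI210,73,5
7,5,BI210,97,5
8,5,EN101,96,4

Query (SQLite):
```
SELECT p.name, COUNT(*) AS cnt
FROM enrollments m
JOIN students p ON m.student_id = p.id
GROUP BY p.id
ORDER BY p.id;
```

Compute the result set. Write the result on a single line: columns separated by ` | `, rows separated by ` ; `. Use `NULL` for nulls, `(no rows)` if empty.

Join each enrollments row to its students via student_id.
Group joined rows by students.id; compute COUNT(*) per group.
  1: ids {4, 5} → COUNT(*)=2
  4: ids {1, 3, 6} → COUNT(*)=3
  5: ids {7, 8} → COUNT(*)=2
  8: ids {2} → COUNT(*)=1

Alice | 2 ; Yuki | 3 ; Noa | 2 ; Eve | 1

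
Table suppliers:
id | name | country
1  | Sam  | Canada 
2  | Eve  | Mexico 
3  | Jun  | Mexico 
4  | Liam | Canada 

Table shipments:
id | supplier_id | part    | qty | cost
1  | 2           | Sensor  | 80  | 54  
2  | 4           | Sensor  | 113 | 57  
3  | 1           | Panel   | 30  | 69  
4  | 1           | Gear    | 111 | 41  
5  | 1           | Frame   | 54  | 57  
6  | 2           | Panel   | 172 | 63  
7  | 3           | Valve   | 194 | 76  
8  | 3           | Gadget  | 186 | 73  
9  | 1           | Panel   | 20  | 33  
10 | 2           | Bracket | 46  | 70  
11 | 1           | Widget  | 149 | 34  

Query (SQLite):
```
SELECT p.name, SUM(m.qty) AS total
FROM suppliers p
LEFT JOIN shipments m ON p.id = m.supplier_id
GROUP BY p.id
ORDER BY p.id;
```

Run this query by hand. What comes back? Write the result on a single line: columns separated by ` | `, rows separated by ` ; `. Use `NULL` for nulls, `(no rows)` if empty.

LEFT JOIN keeps every suppliers row; unmatched ones get NULL for shipments columns.
Group by suppliers.id and compute SUM(m.qty). SUM over an all-NULL group is NULL.
  1: ids {3, 4, 5, 9, 11} → SUM(m.qty)=364
  2: ids {1, 6, 10} → SUM(m.qty)=298
  3: ids {7, 8} → SUM(m.qty)=380
  4: ids {2} → SUM(m.qty)=113

Sam | 364 ; Eve | 298 ; Jun | 380 ; Liam | 113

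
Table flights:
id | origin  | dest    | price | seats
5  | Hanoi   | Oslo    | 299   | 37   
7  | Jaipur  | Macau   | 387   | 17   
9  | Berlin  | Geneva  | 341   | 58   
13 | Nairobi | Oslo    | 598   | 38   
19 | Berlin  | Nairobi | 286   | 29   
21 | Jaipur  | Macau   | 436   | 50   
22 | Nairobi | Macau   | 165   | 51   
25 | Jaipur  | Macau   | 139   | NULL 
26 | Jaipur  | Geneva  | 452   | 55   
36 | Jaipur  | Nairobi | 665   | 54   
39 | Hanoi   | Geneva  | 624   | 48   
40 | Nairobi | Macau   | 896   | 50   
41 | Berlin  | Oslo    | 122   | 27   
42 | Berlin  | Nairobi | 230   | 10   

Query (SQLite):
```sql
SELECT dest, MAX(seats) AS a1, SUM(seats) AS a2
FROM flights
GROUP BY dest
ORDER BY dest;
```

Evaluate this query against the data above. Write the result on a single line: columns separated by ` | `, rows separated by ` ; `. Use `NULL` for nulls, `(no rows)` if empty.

Group flights by dest.
Per group compute: MAX(seats), SUM(seats).
  Geneva: ids {9, 26, 39} → MAX(seats)=58, SUM(seats)=161
  Macau: ids {7, 21, 22, 25, 40} → MAX(seats)=51, SUM(seats)=168
  Nairobi: ids {19, 36, 42} → MAX(seats)=54, SUM(seats)=93
  Oslo: ids {5, 13, 41} → MAX(seats)=38, SUM(seats)=102

Geneva | 58 | 161 ; Macau | 51 | 168 ; Nairobi | 54 | 93 ; Oslo | 38 | 102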